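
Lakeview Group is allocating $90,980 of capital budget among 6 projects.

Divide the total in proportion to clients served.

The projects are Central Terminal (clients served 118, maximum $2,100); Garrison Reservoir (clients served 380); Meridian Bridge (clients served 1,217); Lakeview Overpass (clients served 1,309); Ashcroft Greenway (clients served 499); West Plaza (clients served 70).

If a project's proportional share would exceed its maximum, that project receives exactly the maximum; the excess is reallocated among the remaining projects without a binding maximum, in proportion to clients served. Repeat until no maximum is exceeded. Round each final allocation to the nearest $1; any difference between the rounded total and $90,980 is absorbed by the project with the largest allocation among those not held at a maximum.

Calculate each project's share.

Clients served total: 3,593.
Proportional shares (ignoring caps): Central Terminal 2,987.93; Garrison Reservoir 9,622.15; Meridian Bridge 30,816.21; Lakeview Overpass 33,145.79; Ashcroft Greenway 12,635.41; West Plaza 1,772.502.
Capped: Central Terminal ($2,100); balance $88,880 reallocated over remaining clients served 3,475.
Redistributed shares: Garrison Reservoir 9,719.25 → $9,719; Meridian Bridge 31,127.18 → $31,127; Lakeview Overpass 33,480.26 → $33,480; Ashcroft Greenway 12,762.91 → $12,763; West Plaza 1,790.39 → $1,790.
Rounding difference +$1 applied to Lakeview Overpass → $33,481.

Central Terminal: $2,100; Garrison Reservoir: $9,719; Meridian Bridge: $31,127; Lakeview Overpass: $33,481; Ashcroft Greenway: $12,763; West Plaza: $1,790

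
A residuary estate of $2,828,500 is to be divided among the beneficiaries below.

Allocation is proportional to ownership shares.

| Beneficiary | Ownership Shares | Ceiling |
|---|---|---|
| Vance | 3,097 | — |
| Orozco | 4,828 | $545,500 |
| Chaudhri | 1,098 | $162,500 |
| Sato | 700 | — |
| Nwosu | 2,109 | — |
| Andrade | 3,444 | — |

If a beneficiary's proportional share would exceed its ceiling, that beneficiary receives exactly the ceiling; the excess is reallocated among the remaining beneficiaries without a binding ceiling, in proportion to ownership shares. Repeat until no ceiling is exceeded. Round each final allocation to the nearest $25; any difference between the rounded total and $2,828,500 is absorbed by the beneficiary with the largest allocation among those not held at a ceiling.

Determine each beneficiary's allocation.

Vance: $702,375; Orozco: $545,500; Chaudhri: $162,500; Sato: $158,750; Nwosu: $478,300; Andrade: $781,075

Ownership shares total: 15,276.
Unconstrained shares: Vance 573,439.68; Orozco 893,951.17; Chaudhri 203,305.38; Sato 129,611.81; Nwosu 390,501.87; Andrade 637,690.10.
Held at cap: Orozco ($545,500), Chaudhri ($162,500); remaining pool $2,120,500 reallocated over remaining ownership shares 9,350.
Shares after redistribution: Vance 702,373.10 → $702,375; Sato 158,754.01 → $158,750; Nwosu 478,303.16 → $478,300; Andrade 781,069.73 → $781,075.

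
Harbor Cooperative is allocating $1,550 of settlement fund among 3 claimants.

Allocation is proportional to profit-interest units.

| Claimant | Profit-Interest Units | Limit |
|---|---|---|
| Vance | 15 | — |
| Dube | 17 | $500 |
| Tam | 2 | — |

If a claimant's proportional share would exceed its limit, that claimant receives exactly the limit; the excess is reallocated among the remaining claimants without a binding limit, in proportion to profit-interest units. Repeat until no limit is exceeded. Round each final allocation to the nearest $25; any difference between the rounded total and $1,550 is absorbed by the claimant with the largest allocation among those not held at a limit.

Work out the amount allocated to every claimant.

Vance: $925; Dube: $500; Tam: $125

Combined profit-interest units = 34.
Proportional shares (ignoring caps): Vance 683.82; Dube 775.00; Tam 91.18.
Held at cap: Dube ($500); remaining pool $1,050 reallocated over remaining profit-interest units 17.
Shares after redistribution: Vance 926.47 → $925; Tam 123.53 → $125.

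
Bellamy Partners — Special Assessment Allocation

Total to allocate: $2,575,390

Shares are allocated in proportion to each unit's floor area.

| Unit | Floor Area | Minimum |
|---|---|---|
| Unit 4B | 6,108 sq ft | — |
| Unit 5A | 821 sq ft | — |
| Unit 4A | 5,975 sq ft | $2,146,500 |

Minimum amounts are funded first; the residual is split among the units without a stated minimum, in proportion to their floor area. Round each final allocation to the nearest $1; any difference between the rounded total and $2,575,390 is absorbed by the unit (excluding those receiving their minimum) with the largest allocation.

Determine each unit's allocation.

Unit 4B: $378,072 | Unit 5A: $50,818 | Unit 4A: $2,146,500

Guaranteed amounts: Unit 4A $2,146,500. Remaining pool $428,890.
Remaining pool split over remaining floor area 6,929: Unit 4B 378,071.89 → $378,072; Unit 5A 50,818.11 → $50,818.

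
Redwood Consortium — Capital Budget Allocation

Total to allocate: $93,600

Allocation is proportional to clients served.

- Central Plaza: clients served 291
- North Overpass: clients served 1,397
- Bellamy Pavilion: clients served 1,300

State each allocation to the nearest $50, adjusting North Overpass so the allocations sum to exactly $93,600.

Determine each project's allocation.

Central Plaza: $9,100 | North Overpass: $43,800 | Bellamy Pavilion: $40,700

Clients served total: 2,988.
Raw shares: Central Plaza 291/2,988 × $93,600 = 9,115.66; North Overpass 1,397/2,988 × $93,600 = 43,761.45; Bellamy Pavilion 1,300/2,988 × $93,600 = 40,722.89.
Rounded to nearest $50: Central Plaza $9,100; North Overpass $43,750; Bellamy Pavilion $40,700. Sum = $93,550.
Difference $93,600 − $93,550 = +$50 applied to North Overpass: North Overpass becomes $43,800.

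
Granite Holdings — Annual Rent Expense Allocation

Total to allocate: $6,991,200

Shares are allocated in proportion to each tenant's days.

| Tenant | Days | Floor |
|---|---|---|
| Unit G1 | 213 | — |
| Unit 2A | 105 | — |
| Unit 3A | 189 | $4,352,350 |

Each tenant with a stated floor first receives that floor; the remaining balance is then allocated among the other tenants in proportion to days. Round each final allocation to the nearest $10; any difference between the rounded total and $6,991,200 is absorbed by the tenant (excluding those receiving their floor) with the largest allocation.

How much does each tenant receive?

Unit G1: $1,767,530; Unit 2A: $871,320; Unit 3A: $4,352,350

Minimums first: Unit 3A $4,352,350. Residual $2,638,850.
Residual split over remaining days 318: Unit G1 1,767,531.60 → $1,767,530; Unit 2A 871,318.40 → $871,320.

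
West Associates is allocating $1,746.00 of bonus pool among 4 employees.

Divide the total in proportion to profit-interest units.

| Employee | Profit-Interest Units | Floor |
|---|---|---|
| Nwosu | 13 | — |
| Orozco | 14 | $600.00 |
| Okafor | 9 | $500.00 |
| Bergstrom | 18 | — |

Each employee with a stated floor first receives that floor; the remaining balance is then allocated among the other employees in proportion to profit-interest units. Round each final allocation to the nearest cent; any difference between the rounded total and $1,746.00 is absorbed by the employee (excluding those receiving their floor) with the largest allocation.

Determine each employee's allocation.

Nwosu: $270.90 | Orozco: $600.00 | Okafor: $500.00 | Bergstrom: $375.10

Fund the minimums — Orozco $600.00; Okafor $500.00. Residual $646.00.
Residual split over remaining profit-interest units 31: Nwosu 270.9032 → $270.90; Bergstrom 375.0968 → $375.10.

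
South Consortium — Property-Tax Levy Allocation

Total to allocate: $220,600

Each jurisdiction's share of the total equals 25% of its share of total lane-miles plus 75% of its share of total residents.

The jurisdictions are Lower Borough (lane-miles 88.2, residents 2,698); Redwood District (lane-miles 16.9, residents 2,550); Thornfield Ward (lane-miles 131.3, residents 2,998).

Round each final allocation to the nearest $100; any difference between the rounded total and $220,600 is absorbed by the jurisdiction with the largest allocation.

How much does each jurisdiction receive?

Totals — lane-miles 236.4, residents 8,246.
Combined weights (25% lane-miles + 75% residents): Lower Borough 0.3387; Redwood District 0.2498; Thornfield Ward 0.4115.
Pro-rata amounts: Lower Borough 74,709.68; Redwood District 55,106.52; Thornfield Ward 90,783.80.
At nearest $100: Lower Borough $74,700; Redwood District $55,100; Thornfield Ward $90,800. Sum = $220,600.
No rounding difference to absorb.

Lower Borough: $74,700; Redwood District: $55,100; Thornfield Ward: $90,800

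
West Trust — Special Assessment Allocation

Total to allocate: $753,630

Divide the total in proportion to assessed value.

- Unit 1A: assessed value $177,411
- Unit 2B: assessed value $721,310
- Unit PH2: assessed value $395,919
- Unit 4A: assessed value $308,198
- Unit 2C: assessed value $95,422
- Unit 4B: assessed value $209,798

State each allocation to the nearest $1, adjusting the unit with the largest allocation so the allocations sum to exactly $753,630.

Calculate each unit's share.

Unit 1A: $70,072 · Unit 2B: $284,898 · Unit PH2: $156,377 · Unit 4A: $121,730 · Unit 2C: $37,689 · Unit 4B: $82,864

Total assessed value = 1,908,058.
Unrounded shares: Unit 1A 177,411/1,908,058 × $753,630 = 70,072.43; Unit 2B 721,310/1,908,058 × $753,630 = 284,897.45; Unit PH2 395,919/1,908,058 × $753,630 = 156,377.03; Unit 4A 308,198/1,908,058 × $753,630 = 121,729.66; Unit 2C 95,422/1,908,058 × $753,630 = 37,689.04; Unit 4B 209,798/1,908,058 × $753,630 = 82,864.39.
Rounded to nearest $1: Unit 1A $70,072; Unit 2B $284,897; Unit PH2 $156,377; Unit 4A $121,730; Unit 2C $37,689; Unit 4B $82,864. Sum = $753,629.
Difference $753,630 − $753,629 = +$1 applied to largest allocation (Unit 2B): Unit 2B becomes $284,898.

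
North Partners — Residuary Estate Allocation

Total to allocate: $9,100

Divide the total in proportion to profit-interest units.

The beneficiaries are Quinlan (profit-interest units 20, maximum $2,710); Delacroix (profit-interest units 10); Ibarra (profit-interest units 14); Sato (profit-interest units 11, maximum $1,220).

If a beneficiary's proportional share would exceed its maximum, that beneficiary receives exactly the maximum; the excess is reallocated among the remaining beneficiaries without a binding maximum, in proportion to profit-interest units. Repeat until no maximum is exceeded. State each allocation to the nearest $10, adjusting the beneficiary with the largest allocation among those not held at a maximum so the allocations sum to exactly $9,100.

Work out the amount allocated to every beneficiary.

Quinlan: $2,710 · Delacroix: $2,150 · Ibarra: $3,020 · Sato: $1,220

Profit-interest units total: 55.
Pro-rata shares before constraints: Quinlan 3,309.09; Delacroix 1,654.55; Ibarra 2,316.36; Sato 1,820.00.
Cap binds for Quinlan ($2,710), Sato ($1,220); residual $5,170 reallocated over remaining profit-interest units 24.
Remaining shares: Delacroix 2,154.17 → $2,150; Ibarra 3,015.83 → $3,020.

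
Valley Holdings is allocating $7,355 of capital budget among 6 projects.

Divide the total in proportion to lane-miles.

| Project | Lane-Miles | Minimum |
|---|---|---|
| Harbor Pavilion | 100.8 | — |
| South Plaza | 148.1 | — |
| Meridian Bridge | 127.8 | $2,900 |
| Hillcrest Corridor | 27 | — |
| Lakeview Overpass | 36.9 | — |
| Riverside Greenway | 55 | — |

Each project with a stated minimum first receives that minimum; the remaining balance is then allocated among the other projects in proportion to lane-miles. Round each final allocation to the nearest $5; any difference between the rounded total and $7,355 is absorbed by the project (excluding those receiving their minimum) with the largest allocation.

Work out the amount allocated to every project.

Harbor Pavilion: $1,220 · South Plaza: $1,800 · Meridian Bridge: $2,900 · Hillcrest Corridor: $325 · Lakeview Overpass: $445 · Riverside Greenway: $665

Guaranteed amounts: Meridian Bridge $2,900. Balance $4,455.
Balance split over remaining lane-miles 367.8: Harbor Pavilion 1,220.95 → $1,220; South Plaza 1,793.87 → $1,795; Hillcrest Corridor 327.04 → $325; Lakeview Overpass 446.95 → $445; Riverside Greenway 666.19 → $665.
Rounding difference +$5 applied to South Plaza → $1,800.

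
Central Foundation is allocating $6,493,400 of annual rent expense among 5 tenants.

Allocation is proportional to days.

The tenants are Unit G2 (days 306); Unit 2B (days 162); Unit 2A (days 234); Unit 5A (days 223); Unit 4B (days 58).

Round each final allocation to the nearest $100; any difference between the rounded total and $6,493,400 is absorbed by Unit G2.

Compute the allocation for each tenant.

Unit G2: $2,021,400; Unit 2B: $1,070,100; Unit 2A: $1,545,700; Unit 5A: $1,473,100; Unit 4B: $383,100

Days total: 983.
Proportional shares: Unit G2 306/983 × $6,493,400 = 2,021,343.23; Unit 2B 162/983 × $6,493,400 = 1,070,122.89; Unit 2A 234/983 × $6,493,400 = 1,545,733.06; Unit 5A 223/983 × $6,493,400 = 1,473,070.40; Unit 4B 58/983 × $6,493,400 = 383,130.42.
At nearest $100: Unit G2 $2,021,300; Unit 2B $1,070,100; Unit 2A $1,545,700; Unit 5A $1,473,100; Unit 4B $383,100. Sum = $6,493,300.
Difference $6,493,400 − $6,493,300 = +$100 applied to Unit G2: Unit G2 becomes $2,021,400.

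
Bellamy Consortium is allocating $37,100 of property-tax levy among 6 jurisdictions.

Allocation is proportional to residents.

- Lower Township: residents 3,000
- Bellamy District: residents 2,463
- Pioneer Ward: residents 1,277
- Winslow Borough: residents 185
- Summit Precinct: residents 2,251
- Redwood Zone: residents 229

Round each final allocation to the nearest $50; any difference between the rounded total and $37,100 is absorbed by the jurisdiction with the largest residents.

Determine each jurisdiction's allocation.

Sum of residents: 9,405.
Raw shares: Lower Township 3,000/9,405 × $37,100 = 11,834.13; Bellamy District 2,463/9,405 × $37,100 = 9,715.82; Pioneer Ward 1,277/9,405 × $37,100 = 5,037.40; Winslow Borough 185/9,405 × $37,100 = 729.77; Summit Precinct 2,251/9,405 × $37,100 = 8,879.54; Redwood Zone 229/9,405 × $37,100 = 903.34.
At nearest $50: Lower Township $11,850; Bellamy District $9,700; Pioneer Ward $5,050; Winslow Borough $750; Summit Precinct $8,900; Redwood Zone $900. Sum = $37,150.
Difference $37,100 − $37,150 = −$50 applied to largest residents (Lower Township): Lower Township becomes $11,800.

Lower Township: $11,800 | Bellamy District: $9,700 | Pioneer Ward: $5,050 | Winslow Borough: $750 | Summit Precinct: $8,900 | Redwood Zone: $900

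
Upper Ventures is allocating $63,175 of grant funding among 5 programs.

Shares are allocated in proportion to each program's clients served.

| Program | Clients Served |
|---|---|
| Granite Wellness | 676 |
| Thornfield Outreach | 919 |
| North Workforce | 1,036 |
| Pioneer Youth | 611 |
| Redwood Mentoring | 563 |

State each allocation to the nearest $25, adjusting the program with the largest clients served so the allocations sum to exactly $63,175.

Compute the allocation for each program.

Granite Wellness: $11,225 · Thornfield Outreach: $15,250 · North Workforce: $17,200 · Pioneer Youth: $10,150 · Redwood Mentoring: $9,350

Total clients served = 676 + 919 + 1,036 + 611 + 563 = 3,805.
Pro-rata amounts: Granite Wellness 11,223.73; Thornfield Outreach 15,258.30; North Workforce 17,200.87; Pioneer Youth 10,144.53; Redwood Mentoring 9,347.58.
At nearest $25: Granite Wellness $11,225; Thornfield Outreach $15,250; North Workforce $17,200; Pioneer Youth $10,150; Redwood Mentoring $9,350. Sum = $63,175.
Sum already equals the total — no adjustment.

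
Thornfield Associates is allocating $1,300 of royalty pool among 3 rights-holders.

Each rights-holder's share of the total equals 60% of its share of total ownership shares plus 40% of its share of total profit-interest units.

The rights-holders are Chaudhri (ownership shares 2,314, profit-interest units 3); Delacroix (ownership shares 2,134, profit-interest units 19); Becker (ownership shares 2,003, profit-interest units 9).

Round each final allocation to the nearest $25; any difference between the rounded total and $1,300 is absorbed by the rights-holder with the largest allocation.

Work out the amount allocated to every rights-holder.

Chaudhri: $325 | Delacroix: $575 | Becker: $400

Totals — ownership shares 6,451, profit-interest units 31.
Blended shares (60% ownership shares + 40% profit-interest units): Chaudhri 0.2539; Delacroix 0.4436; Becker 0.3024.
Unrounded shares: Chaudhri 330.11; Delacroix 576.73; Becker 393.15.
After rounding ($25): Chaudhri $325; Delacroix $575; Becker $400. Sum = $1,300.
No rounding difference to absorb.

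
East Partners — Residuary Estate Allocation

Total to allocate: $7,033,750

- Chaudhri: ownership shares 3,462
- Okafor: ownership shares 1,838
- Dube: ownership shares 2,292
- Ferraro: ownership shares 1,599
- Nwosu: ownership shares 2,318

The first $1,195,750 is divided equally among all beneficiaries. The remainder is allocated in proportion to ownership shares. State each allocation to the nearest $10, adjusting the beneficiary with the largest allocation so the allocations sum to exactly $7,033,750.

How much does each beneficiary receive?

Chaudhri: $1,995,260 · Okafor: $1,171,490 · Dube: $1,401,780 · Ferraro: $1,050,250 · Nwosu: $1,414,970

$1,195,750 shared equally gives $239,150 per beneficiary.
Remainder $5,838,000 by ownership shares (total 11,509): Chaudhri 1,756,117.47 → $1,756,120; Okafor 932,335.04 → $932,340; Dube 1,162,628.90 → $1,162,630; Ferraro 811,101.05 → $811,100; Nwosu 1,175,817.53 → $1,175,820.
Rounding difference −$10 on remainder applied to Chaudhri.
Totals: Chaudhri $239,150 + $1,756,110 = $1,995,260; Okafor $239,150 + $932,340 = $1,171,490; Dube $239,150 + $1,162,630 = $1,401,780; Ferraro $239,150 + $811,100 = $1,050,250; Nwosu $239,150 + $1,175,820 = $1,414,970.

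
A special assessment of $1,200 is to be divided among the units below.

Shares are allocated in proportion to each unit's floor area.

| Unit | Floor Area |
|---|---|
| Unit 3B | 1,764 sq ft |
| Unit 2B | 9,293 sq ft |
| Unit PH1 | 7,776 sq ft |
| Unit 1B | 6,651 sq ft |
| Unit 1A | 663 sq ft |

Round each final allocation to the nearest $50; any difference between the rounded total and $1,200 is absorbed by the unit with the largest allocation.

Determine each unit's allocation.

Unit 3B: $100; Unit 2B: $400; Unit PH1: $350; Unit 1B: $300; Unit 1A: $50

Combined floor area = 26,147.
Raw shares: Unit 3B 1,764/26,147 × $1,200 = 80.96; Unit 2B 9,293/26,147 × $1,200 = 426.50; Unit PH1 7,776/26,147 × $1,200 = 356.87; Unit 1B 6,651/26,147 × $1,200 = 305.24; Unit 1A 663/26,147 × $1,200 = 30.43.
At nearest $50: Unit 3B $100; Unit 2B $450; Unit PH1 $350; Unit 1B $300; Unit 1A $50. Sum = $1,250.
Difference $1,200 − $1,250 = −$50 applied to largest allocation (Unit 2B): Unit 2B becomes $400.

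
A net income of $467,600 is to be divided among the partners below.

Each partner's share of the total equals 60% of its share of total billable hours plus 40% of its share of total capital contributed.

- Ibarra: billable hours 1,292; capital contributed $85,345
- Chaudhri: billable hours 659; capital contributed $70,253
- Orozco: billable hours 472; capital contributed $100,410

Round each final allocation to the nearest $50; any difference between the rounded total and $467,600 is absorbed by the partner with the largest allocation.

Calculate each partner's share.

Ibarra: $211,950 | Chaudhri: $127,650 | Orozco: $128,000

Totals — billable hours 2,423, capital contributed 256,008.
Combined weights (60% billable hours + 40% capital contributed): Ibarra 0.4533; Chaudhri 0.2730; Orozco 0.2738.
Proportional shares: Ibarra 211,954.36; Chaudhri 127,632.83; Orozco 128,012.81.
At nearest $50: Ibarra $211,950; Chaudhri $127,650; Orozco $128,000. Sum = $467,600.
No rounding difference to absorb.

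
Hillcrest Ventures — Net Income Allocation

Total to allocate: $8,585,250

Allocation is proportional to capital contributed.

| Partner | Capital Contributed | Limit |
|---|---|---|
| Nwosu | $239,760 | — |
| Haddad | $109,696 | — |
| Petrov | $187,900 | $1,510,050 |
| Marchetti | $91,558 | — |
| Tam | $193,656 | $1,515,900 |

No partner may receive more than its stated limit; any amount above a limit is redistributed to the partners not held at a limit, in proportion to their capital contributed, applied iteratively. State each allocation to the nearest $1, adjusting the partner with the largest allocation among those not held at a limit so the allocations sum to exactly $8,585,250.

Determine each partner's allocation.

Nwosu: $3,022,348 | Haddad: $1,382,797 | Petrov: $1,510,050 | Marchetti: $1,154,155 | Tam: $1,515,900

Combined capital contributed = 822,570.
Proportional shares (ignoring caps): Nwosu 2,502,400.45; Haddad 1,144,908.74; Petrov 1,961,132.15; Marchetti 955,600.52; Tam 2,021,208.13.
Held at cap: Petrov ($1,510,050), Tam ($1,515,900); balance $5,559,300 reallocated over remaining capital contributed 441,014.
Redistributed shares: Nwosu 3,022,347.97 → $3,022,348; Haddad 1,382,797.31 → $1,382,797; Marchetti 1,154,154.72 → $1,154,155.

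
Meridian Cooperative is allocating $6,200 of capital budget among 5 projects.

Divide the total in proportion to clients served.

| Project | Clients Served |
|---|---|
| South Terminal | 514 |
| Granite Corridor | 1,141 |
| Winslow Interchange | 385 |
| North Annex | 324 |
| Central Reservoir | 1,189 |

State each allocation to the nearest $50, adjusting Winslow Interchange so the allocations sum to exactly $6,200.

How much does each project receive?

Total clients served = 3,553.
Pro-rata amounts: South Terminal 514/3,553 × $6,200 = 896.93; Granite Corridor 1,141/3,553 × $6,200 = 1,991.05; Winslow Interchange 385/3,553 × $6,200 = 671.83; North Annex 324/3,553 × $6,200 = 565.38; Central Reservoir 1,189/3,553 × $6,200 = 2,074.81.
After rounding ($50): South Terminal $900; Granite Corridor $2,000; Winslow Interchange $650; North Annex $550; Central Reservoir $2,050. Sum = $6,150.
Difference $6,200 − $6,150 = +$50 applied to Winslow Interchange: Winslow Interchange becomes $700.

South Terminal: $900 | Granite Corridor: $2,000 | Winslow Interchange: $700 | North Annex: $550 | Central Reservoir: $2,050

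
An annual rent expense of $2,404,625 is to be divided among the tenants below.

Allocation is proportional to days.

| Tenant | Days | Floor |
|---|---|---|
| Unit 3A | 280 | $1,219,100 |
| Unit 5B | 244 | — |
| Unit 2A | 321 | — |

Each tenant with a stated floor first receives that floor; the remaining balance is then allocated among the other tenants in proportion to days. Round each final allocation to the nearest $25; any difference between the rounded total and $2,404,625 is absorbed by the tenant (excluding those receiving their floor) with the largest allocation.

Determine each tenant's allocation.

Unit 3A: $1,219,100; Unit 5B: $511,975; Unit 2A: $673,550

Fund the minimums — Unit 3A $1,219,100. Balance $1,185,525.
Balance split over remaining days 565: Unit 5B 511,978.94 → $511,975; Unit 2A 673,546.06 → $673,550.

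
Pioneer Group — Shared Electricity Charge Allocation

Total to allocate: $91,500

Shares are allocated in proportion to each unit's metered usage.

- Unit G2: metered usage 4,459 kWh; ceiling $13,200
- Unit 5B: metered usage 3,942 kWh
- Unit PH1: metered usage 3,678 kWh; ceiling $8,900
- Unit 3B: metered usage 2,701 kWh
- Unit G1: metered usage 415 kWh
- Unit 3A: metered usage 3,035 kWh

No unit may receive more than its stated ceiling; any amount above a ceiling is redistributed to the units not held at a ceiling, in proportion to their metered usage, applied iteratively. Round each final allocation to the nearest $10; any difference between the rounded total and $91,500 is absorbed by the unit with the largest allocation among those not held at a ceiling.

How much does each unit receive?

Metered usage total: 18,230.
Unconstrained shares: Unit G2 22,380.61; Unit 5B 19,785.68; Unit PH1 18,460.61; Unit 3B 13,556.86; Unit G1 2,082.97; Unit 3A 15,233.27.
Cap binds for Unit G2 ($13,200), Unit PH1 ($8,900); balance $69,400 reallocated over remaining metered usage 10,093.
Remaining shares: Unit 5B 27,105.40 → $27,110; Unit 3B 18,572.22 → $18,570; Unit G1 2,853.56 → $2,850; Unit 3A 20,868.82 → $20,870.

Unit G2: $13,200; Unit 5B: $27,110; Unit PH1: $8,900; Unit 3B: $18,570; Unit G1: $2,850; Unit 3A: $20,870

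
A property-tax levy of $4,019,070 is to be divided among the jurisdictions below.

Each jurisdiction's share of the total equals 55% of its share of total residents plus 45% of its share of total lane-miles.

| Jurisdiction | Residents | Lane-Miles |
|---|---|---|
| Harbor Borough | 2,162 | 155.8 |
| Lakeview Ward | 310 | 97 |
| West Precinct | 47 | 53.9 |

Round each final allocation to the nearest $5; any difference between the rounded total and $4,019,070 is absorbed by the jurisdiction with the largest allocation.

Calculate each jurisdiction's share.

Harbor Borough: $2,815,950; Lakeview Ward: $844,035; West Precinct: $359,085

Totals — residents 2,519, lane-miles 306.7.
Composite weights (55% residents + 45% lane-miles): Harbor Borough 0.7006; Lakeview Ward 0.2100; West Precinct 0.0893.
Unrounded shares: Harbor Borough 2,815,949.82; Lakeview Ward 844,033.14; West Precinct 359,087.04.
At nearest $5: Harbor Borough $2,815,950; Lakeview Ward $844,035; West Precinct $359,085. Sum = $4,019,070.
Rounded total matches; no reconciliation needed.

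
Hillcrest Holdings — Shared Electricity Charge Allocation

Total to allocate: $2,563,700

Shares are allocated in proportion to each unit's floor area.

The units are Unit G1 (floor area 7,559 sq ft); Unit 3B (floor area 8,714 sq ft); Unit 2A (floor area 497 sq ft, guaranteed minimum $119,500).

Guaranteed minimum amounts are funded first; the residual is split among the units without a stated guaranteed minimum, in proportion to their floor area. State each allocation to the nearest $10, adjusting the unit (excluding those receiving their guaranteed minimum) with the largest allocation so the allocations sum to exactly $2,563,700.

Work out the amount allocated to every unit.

Unit G1: $1,135,360 · Unit 3B: $1,308,840 · Unit 2A: $119,500

Guaranteed amounts: Unit 2A $119,500. Balance $2,444,200.
Balance split over remaining floor area 16,273: Unit G1 1,135,359.66 → $1,135,360; Unit 3B 1,308,840.34 → $1,308,840.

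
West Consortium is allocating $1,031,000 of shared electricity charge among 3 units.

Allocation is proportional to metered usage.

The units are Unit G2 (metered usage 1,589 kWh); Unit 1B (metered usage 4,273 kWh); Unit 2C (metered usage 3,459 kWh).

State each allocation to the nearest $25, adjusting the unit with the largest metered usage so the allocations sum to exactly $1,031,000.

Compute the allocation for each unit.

Unit G2: $175,750 | Unit 1B: $472,650 | Unit 2C: $382,600

Metered usage total: 1,589 + 4,273 + 3,459 = 9,321.
Raw shares: Unit G2 175,760.00; Unit 1B 472,638.45; Unit 2C 382,601.54.
Rounded to nearest $25: Unit G2 $175,750; Unit 1B $472,650; Unit 2C $382,600. Sum = $1,031,000.
Rounded total matches; no reconciliation needed.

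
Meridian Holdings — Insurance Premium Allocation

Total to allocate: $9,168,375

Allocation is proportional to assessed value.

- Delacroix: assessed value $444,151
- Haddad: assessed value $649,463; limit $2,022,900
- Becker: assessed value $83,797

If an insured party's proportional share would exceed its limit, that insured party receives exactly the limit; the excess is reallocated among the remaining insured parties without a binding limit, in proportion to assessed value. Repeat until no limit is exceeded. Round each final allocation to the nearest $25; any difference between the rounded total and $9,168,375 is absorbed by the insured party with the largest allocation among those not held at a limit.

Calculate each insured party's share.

Delacroix: $6,011,325 | Haddad: $2,022,900 | Becker: $1,134,150

Total assessed value = 1,177,411.
Pro-rata shares before constraints: Delacroix 3,458,556.89; Haddad 5,057,299.73; Becker 652,518.38.
Capped: Haddad ($2,022,900); remaining pool $7,145,475 reallocated over remaining assessed value 527,948.
Remaining shares: Delacroix 6,011,330.41 → $6,011,325; Becker 1,134,144.59 → $1,134,150.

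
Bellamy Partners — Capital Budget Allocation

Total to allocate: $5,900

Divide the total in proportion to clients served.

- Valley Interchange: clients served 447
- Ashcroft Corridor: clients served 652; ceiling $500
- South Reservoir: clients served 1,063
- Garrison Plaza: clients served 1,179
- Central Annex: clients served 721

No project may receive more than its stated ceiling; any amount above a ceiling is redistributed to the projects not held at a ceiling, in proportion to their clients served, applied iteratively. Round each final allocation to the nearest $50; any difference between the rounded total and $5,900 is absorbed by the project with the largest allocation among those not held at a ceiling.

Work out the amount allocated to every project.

Valley Interchange: $700 · Ashcroft Corridor: $500 · South Reservoir: $1,700 · Garrison Plaza: $1,850 · Central Annex: $1,150

Total clients served = 4,062.
Pro-rata shares before constraints: Valley Interchange 649.26; Ashcroft Corridor 947.02; South Reservoir 1,543.99; Garrison Plaza 1,712.48; Central Annex 1,047.24.
Held at cap: Ashcroft Corridor ($500); residual $5,400 reallocated over remaining clients served 3,410.
Remaining shares: Valley Interchange 707.86 → $700; South Reservoir 1,683.34 → $1,700; Garrison Plaza 1,867.04 → $1,850; Central Annex 1,141.76 → $1,150.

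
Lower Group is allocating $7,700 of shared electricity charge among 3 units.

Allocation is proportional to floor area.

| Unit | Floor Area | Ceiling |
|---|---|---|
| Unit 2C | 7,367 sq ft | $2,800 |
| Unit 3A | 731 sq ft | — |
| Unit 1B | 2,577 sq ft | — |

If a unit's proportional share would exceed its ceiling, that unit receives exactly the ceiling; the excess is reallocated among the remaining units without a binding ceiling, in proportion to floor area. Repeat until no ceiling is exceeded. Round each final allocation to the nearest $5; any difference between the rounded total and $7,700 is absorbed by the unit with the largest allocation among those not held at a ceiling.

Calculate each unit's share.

Sum of floor area: 10,675.
Unconstrained shares: Unit 2C 5,313.90; Unit 3A 527.28; Unit 1B 1,858.82.
Cap binds for Unit 2C ($2,800); balance $4,900 reallocated over remaining floor area 3,308.
Shares after redistribution: Unit 3A 1,082.80 → $1,085; Unit 1B 3,817.20 → $3,815.

Unit 2C: $2,800; Unit 3A: $1,085; Unit 1B: $3,815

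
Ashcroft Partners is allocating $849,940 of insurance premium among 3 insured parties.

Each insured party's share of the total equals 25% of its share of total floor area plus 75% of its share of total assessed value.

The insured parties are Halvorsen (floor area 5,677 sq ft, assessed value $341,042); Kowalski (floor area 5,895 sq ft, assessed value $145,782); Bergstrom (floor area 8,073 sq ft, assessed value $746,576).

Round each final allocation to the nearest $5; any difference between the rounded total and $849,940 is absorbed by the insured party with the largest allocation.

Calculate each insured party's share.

Floor area total 19,645; assessed value total 1,233,400.
Composite weights (25% floor area + 75% assessed value): Halvorsen 0.2796; Kowalski 0.1637; Bergstrom 0.5567.
Proportional shares: Halvorsen 237,663.66; Kowalski 139,105.87; Bergstrom 473,170.48.
After rounding ($5): Halvorsen $237,665; Kowalski $139,105; Bergstrom $473,170. Sum = $849,940.
Sum already equals the total — no adjustment.

Halvorsen: $237,665 | Kowalski: $139,105 | Bergstrom: $473,170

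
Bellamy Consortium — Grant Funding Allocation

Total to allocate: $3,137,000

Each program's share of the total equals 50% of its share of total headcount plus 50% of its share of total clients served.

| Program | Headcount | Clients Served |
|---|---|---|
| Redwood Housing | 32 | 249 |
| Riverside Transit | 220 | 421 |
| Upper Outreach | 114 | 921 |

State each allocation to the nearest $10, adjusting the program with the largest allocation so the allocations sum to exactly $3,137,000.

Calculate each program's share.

Totals — headcount 366, clients served 1,591.
Combined weights (50% headcount + 50% clients served): Redwood Housing 0.1220; Riverside Transit 0.4329; Upper Outreach 0.4452.
Proportional shares: Redwood Housing 382,615.24; Riverside Transit 1,357,860.41; Upper Outreach 1,396,524.35.
At nearest $10: Redwood Housing $382,620; Riverside Transit $1,357,860; Upper Outreach $1,396,520. Sum = $3,137,000.
Sum already equals the total — no adjustment.

Redwood Housing: $382,620; Riverside Transit: $1,357,860; Upper Outreach: $1,396,520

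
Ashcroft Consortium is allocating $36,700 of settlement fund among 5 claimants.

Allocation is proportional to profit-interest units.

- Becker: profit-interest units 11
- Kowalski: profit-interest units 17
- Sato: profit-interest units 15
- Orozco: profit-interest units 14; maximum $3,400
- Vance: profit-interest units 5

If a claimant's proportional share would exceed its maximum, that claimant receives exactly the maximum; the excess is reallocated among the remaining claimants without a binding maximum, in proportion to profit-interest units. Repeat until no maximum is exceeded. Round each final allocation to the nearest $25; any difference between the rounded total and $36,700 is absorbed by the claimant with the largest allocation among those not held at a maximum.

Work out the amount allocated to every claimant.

Sum of profit-interest units: 62.
Proportional shares (ignoring caps): Becker 6,511.29; Kowalski 10,062.90; Sato 8,879.03; Orozco 8,287.10; Vance 2,959.68.
Capped: Orozco ($3,400); remaining pool $33,300 reallocated over remaining profit-interest units 48.
Shares after redistribution: Becker 7,631.25 → $7,625; Kowalski 11,793.75 → $11,800; Sato 10,406.25 → $10,400; Vance 3,468.75 → $3,475.

Becker: $7,625 · Kowalski: $11,800 · Sato: $10,400 · Orozco: $3,400 · Vance: $3,475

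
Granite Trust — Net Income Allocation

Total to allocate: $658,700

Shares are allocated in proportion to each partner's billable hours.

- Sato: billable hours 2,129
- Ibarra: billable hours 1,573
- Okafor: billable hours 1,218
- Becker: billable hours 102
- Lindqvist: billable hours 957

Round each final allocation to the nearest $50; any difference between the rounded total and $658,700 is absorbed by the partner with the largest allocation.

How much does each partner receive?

Billable hours total: 5,979.
Unrounded shares: Sato 2,129/5,979 × $658,700 = 234,549.64; Ibarra 1,573/5,979 × $658,700 = 173,295.72; Okafor 1,218/5,979 × $658,700 = 134,185.75; Becker 102/5,979 × $658,700 = 11,237.23; Lindqvist 957/5,979 × $658,700 = 105,431.66.
Rounded to nearest $50: Sato $234,550; Ibarra $173,300; Okafor $134,200; Becker $11,250; Lindqvist $105,450. Sum = $658,750.
Difference $658,700 − $658,750 = −$50 applied to largest allocation (Sato): Sato becomes $234,500.

Sato: $234,500 | Ibarra: $173,300 | Okafor: $134,200 | Becker: $11,250 | Lindqvist: $105,450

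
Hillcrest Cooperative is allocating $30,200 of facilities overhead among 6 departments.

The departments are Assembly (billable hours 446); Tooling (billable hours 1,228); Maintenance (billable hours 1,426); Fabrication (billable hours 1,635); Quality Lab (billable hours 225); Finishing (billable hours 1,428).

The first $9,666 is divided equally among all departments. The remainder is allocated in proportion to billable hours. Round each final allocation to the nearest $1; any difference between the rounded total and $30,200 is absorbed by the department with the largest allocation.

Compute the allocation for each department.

Equal tier: $9,666 ÷ 6 = $1,611 apiece.
Remainder $20,534 by billable hours (total 6,388): Assembly 1,433.65 → $1,434; Tooling 3,947.36 → $3,947; Maintenance 4,583.83 → $4,584; Fabrication 5,255.65 → $5,256; Quality Lab 723.25 → $723; Finishing 4,590.26 → $4,590.
Totals: Assembly $1,611 + $1,434 = $3,045; Tooling $1,611 + $3,947 = $5,558; Maintenance $1,611 + $4,584 = $6,195; Fabrication $1,611 + $5,256 = $6,867; Quality Lab $1,611 + $723 = $2,334; Finishing $1,611 + $4,590 = $6,201.

Assembly: $3,045; Tooling: $5,558; Maintenance: $6,195; Fabrication: $6,867; Quality Lab: $2,334; Finishing: $6,201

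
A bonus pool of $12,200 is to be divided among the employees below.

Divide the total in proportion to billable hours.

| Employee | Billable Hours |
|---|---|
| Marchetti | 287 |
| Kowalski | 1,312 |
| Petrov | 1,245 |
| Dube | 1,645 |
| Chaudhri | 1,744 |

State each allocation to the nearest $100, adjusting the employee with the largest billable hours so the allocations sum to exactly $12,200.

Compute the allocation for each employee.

Billable hours total: 287 + 1,312 + 1,245 + 1,645 + 1,744 = 6,233.
Raw shares: Marchetti 561.75; Kowalski 2,568.01; Petrov 2,436.87; Dube 3,219.80; Chaudhri 3,413.57.
At nearest $100: Marchetti $600; Kowalski $2,600; Petrov $2,400; Dube $3,200; Chaudhri $3,400. Sum = $12,200.
No rounding difference to absorb.

Marchetti: $600; Kowalski: $2,600; Petrov: $2,400; Dube: $3,200; Chaudhri: $3,400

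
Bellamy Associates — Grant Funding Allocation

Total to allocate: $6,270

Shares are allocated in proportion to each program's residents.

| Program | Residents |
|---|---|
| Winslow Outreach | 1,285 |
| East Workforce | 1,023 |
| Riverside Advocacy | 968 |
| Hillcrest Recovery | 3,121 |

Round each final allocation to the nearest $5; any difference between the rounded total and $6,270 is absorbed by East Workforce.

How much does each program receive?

Winslow Outreach: $1,260 · East Workforce: $1,000 · Riverside Advocacy: $950 · Hillcrest Recovery: $3,060

Sum of residents: 6,397.
Proportional shares: Winslow Outreach 1,285/6,397 × $6,270 = 1,259.49; East Workforce 1,023/6,397 × $6,270 = 1,002.69; Riverside Advocacy 968/6,397 × $6,270 = 948.78; Hillcrest Recovery 3,121/6,397 × $6,270 = 3,059.04.
At nearest $5: Winslow Outreach $1,260; East Workforce $1,005; Riverside Advocacy $950; Hillcrest Recovery $3,060. Sum = $6,275.
Difference $6,270 − $6,275 = −$5 applied to East Workforce: East Workforce becomes $1,000.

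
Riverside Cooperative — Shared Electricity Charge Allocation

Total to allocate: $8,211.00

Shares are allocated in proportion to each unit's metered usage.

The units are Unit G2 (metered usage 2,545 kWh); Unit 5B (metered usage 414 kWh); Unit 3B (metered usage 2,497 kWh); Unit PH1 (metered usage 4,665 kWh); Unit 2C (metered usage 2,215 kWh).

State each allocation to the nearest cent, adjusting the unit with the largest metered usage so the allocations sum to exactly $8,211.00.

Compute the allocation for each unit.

Unit G2: $1,693.98 | Unit 5B: $275.56 | Unit 3B: $1,662.04 | Unit PH1: $3,105.09 | Unit 2C: $1,474.33

Combined metered usage = 2,545 + 414 + 2,497 + 4,665 + 2,215 = 12,336.
Unrounded shares: Unit G2 1,693.9847; Unit 5B 275.5637; Unit 3B 1,662.0353; Unit PH1 3,105.0839; Unit 2C 1,474.3324.
Rounded to nearest cent: Unit G2 $1,693.98; Unit 5B $275.56; Unit 3B $1,662.04; Unit PH1 $3,105.08; Unit 2C $1,474.33. Sum = $8,210.99.
Difference $8,211.00 − $8,210.99 = +$0.01 applied to largest metered usage (Unit PH1): Unit PH1 becomes $3,105.09.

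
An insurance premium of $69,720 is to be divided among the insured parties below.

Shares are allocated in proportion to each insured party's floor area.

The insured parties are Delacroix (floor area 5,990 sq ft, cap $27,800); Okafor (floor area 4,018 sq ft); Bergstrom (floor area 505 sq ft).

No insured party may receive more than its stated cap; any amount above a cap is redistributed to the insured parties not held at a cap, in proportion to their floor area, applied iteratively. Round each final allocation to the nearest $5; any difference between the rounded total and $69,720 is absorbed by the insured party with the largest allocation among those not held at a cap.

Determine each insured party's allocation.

Combined floor area = 10,513.
Pro-rata shares before constraints: Delacroix 39,724.42; Okafor 26,646.53; Bergstrom 3,349.05.
Capped: Delacroix ($27,800); balance $41,920 reallocated over remaining floor area 4,523.
Shares after redistribution: Okafor 37,239.57 → $37,240; Bergstrom 4,680.43 → $4,680.

Delacroix: $27,800; Okafor: $37,240; Bergstrom: $4,680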